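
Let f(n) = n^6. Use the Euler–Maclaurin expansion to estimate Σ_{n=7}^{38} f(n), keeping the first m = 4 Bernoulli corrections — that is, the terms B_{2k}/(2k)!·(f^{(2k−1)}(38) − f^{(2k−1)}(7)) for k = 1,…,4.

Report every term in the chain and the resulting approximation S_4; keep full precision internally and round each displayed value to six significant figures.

Integral: ∫_7^38 x^6 dx = 1.63450e+10.
½[f(7) + f(38)] = ½[117649 + 3.01094e+09] = 1.50553e+09.
Integral + boundary = 1.78505e+10.
Correction k=1: B_{2}/2! · (f^{(1)}(38) − f^{(1)}(7)) = 1/12 · (4.75411e+08 − 100842) = 3.96092e+07.
Partial sum through k=1: 1.78901e+10.
Correction k=2: B_{4}/4! · (f^{(3)}(38) − f^{(3)}(7)) = −1/720 · (6.58464e+06 − 41160.0) = -9088.17.
Partial sum through k=2: 1.78901e+10.
Correction k=3: B_{6}/6! · (f^{(5)}(38) − f^{(5)}(7)) = 1/30240 · (27360.0 − 5040.00) = 0.738095.
Partial sum through k=3: 1.78901e+10.
Correction k=4: B_{8}/8! · (f^{(7)}(38) − f^{(7)}(7)) = −1/1209600 · (0.00000 − 0.00000) = 0.00000.

S_4 ≈ 1.78901e+10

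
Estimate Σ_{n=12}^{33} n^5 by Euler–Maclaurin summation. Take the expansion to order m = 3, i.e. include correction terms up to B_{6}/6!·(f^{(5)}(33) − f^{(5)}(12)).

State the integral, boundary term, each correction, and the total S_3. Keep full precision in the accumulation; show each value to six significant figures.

∫_12^33 x^5 dx evaluates to 2.14747e+08.
Boundary: ½(f(12) + f(33)) = ½(248832 + 3.91354e+07) = 1.96921e+07.
Running total after boundary: 2.34439e+08.
Order-1 term: 1/12 · (5.92960e+06 − 103680) = 485494.
Partial sum through k=1: 2.34925e+08.
Order-2 term: −1/720 · (65340.0 − 8640.00) = -78.7500.
Partial sum through k=2: 2.34925e+08.
Order-3 term: 1/30240 · (120.000 − 120.000) = 0.00000.

S_3 ≈ 2.34925e+08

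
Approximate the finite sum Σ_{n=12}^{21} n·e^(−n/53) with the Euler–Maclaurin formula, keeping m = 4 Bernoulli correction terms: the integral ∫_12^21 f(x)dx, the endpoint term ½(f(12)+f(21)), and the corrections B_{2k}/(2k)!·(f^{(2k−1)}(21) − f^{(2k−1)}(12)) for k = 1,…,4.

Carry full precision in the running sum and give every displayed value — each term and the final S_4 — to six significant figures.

S_4 ≈ 119.895

Integral: ∫_12^21 x·e^(−x/53) dx = 108.064.
½[f(12) + f(21)] = ½[9.56864 + 14.1299] = 11.8493.
So far: 119.913.
k=1: B_{2}/(2)! × [f^{(1)}(21) − f^{(1)}(12)] = 1/12 × (0.406252 − 0.616847) = -0.0175496.
Running total after k=1: 119.895.
k=2: B_{4}/(4)! × [f^{(3)}(21) − f^{(3)}(12)] = −1/720 × (0.000623695 − 0.000787334) = 2.27276e-07.
Running total after k=2: 119.895.
k=3: B_{6}/(6)! × [f^{(5)}(21) − f^{(5)}(12)] = 1/30240 × (3.92583e-07 − 4.82403e-07) = -2.97025e-12.
Running total after k=3: 119.895.
k=4: B_{8}/(8)! × [f^{(7)}(21) − f^{(7)}(12)] = −1/1209600 × (2.00474e-10 − 2.43687e-10) = 3.57251e-17.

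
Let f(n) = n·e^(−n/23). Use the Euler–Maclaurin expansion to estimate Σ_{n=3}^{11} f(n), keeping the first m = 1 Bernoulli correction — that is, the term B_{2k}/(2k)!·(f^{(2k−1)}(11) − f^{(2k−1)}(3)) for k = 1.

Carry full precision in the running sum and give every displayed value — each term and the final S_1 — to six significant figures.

S_1 ≈ 44.8311

The integral term ∫_3^11 x·e^(−x/23) dx = 40.1419.
Boundary: ½(f(3) + f(11)) = ½(2.63314 + 6.81847) = 4.72580.
Running total after boundary: 44.8677.
Order-1 term: 1/12 · (0.323405 − 0.763229) = -0.0366520.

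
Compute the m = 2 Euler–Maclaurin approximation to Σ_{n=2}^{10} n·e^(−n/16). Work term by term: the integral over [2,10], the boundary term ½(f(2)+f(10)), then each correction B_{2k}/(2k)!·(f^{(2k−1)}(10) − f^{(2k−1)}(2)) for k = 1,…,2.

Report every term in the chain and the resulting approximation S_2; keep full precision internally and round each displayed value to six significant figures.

S_2 ≈ 35.0015

Integral: ∫_2^10 x·e^(−x/16) dx = 31.4904.
½[f(2) + f(10)] = ½[1.76499 + 5.35261] = 3.55880.
Running total after boundary: 35.0492.
Correction k=1: B_{2}/2! · (f^{(1)}(10) − f^{(1)}(2)) = 1/12 · (0.200723 − 0.772185) = -0.0476218.
Partial sum through k=1: 35.0015.
Correction k=2: B_{4}/4! · (f^{(3)}(10) − f^{(3)}(2)) = −1/720 · (0.00496580 − 0.00991085) = 6.86812e-06.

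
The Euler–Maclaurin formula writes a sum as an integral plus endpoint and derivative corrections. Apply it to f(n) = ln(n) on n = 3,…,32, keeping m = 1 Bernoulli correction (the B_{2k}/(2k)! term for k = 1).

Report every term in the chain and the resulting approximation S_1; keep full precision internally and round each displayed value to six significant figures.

S_1 ≈ 80.8647

Integral: ∫_3^32 ln(x) dx = 78.6077.
Endpoint term: (f(3) + f(32))/2 = (1.09861 + 3.46574)/2 = 2.28217.
So far: 80.8899.
k=1: B_{2}/(2)! × [f^{(1)}(32) − f^{(1)}(3)] = 1/12 × (0.0312500 − 0.333333) = -0.0251736.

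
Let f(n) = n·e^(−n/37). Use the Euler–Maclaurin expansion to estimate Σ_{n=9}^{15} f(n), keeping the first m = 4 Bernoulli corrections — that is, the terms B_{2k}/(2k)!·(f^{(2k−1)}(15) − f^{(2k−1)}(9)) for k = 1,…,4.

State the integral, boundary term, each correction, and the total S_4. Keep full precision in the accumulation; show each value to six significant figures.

Integral: ∫_9^15 x·e^(−x/37) dx = 51.7622.
Endpoint term: (f(9) + f(15))/2 = (7.05673 + 10.0006)/2 = 8.52866.
Running total after boundary: 60.2909.
Order-1 term: 1/12 · (0.396420 − 0.593358) = -0.0164115.
Partial sum through k=1: 60.2745.
Order-2 term: −1/720 · (0.00126357 − 0.00157890) = 4.37959e-07.
Partial sum through k=2: 60.2745.
Order-3 term: 1/30240 · (1.63446e-06 − 1.99005e-06) = -1.17590e-11.
Partial sum through k=3: 60.2745.
Order-4 term: −1/1209600 · (1.71361e-09 − 2.06485e-09) = 2.90376e-16.

S_4 ≈ 60.2745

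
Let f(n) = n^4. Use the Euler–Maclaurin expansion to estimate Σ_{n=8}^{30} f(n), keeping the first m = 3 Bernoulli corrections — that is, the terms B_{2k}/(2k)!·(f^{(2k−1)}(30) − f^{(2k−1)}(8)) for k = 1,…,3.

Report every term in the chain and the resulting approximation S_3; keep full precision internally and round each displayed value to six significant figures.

S_3 ≈ 5.26932e+06

The integral term ∫_8^30 x^4 dx = 4.85345e+06.
½[f(8) + f(30)] = ½[4096.00 + 810000] = 407048.
Running total after boundary: 5.26049e+06.
Correction k=1: B_{2}/2! · (f^{(1)}(30) − f^{(1)}(8)) = 1/12 · (108000 − 2048.00) = 8829.33.
Running total after k=1: 5.26932e+06.
Correction k=2: B_{4}/4! · (f^{(3)}(30) − f^{(3)}(8)) = −1/720 · (720.000 − 192.000) = -0.733333.
Running total after k=2: 5.26932e+06.
Correction k=3: B_{6}/6! · (f^{(5)}(30) − f^{(5)}(8)) = 1/30240 · (0.00000 − 0.00000) = 0.00000.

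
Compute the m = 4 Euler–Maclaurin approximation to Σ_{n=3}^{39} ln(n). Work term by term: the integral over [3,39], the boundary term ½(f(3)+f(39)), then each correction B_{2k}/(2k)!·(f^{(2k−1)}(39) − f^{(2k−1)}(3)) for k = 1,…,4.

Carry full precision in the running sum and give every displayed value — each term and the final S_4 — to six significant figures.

S_4 ≈ 105.939

Integral: ∫_3^39 ln(x) dx = 103.583.
½[f(3) + f(39)] = ½[1.09861 + 3.66356] = 2.38109.
Running total after boundary: 105.964.
Order-1 term: 1/12 · (0.0256410 − 0.333333) = -0.0256410.
After k=1: 105.939.
Order-2 term: −1/720 · (3.37160e-05 − 0.0740741) = 0.000102834.
After k=2: 105.939.
Order-3 term: 1/30240 · (2.66004e-07 − 0.0987654) = -3.26604e-06.
After k=3: 105.939.
Order-4 term: −1/1209600 · (5.24663e-09 − 0.329218) = 2.72171e-07.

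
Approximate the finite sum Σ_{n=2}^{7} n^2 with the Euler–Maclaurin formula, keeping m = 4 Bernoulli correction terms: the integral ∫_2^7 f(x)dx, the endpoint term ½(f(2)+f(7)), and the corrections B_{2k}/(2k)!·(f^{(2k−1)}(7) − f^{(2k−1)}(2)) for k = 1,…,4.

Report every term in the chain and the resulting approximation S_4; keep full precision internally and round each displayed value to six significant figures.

Integral: ∫_2^7 x^2 dx = 111.667.
Endpoint term: (f(2) + f(7))/2 = (4.00000 + 49.0000)/2 = 26.5000.
Running total after boundary: 138.167.
Correction k=1: B_{2}/2! · (f^{(1)}(7) − f^{(1)}(2)) = 1/12 · (14.0000 − 4.00000) = 0.833333.
After k=1: 139.000.
Correction k=2: B_{4}/4! · (f^{(3)}(7) − f^{(3)}(2)) = −1/720 · (0.00000 − 0.00000) = 0.00000.
After k=2: 139.000.
Correction k=3: B_{6}/6! · (f^{(5)}(7) − f^{(5)}(2)) = 1/30240 · (0.00000 − 0.00000) = 0.00000.
After k=3: 139.000.
Correction k=4: B_{8}/8! · (f^{(7)}(7) − f^{(7)}(2)) = −1/1209600 · (0.00000 − 0.00000) = 0.00000.

S_4 ≈ 139.000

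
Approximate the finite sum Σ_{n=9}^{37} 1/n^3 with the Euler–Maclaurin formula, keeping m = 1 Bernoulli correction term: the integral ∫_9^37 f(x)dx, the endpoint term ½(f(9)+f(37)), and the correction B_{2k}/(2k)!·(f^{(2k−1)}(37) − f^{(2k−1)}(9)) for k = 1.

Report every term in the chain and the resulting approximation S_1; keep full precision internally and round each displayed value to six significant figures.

S_1 ≈ 0.00654132

∫_9^37 1/x^3 dx evaluates to 0.00580761.
½[f(9) + f(37)] = ½[0.00137174 + 1.97422e-05] = 0.000695742.
Integral + boundary = 0.00650335.
Order-1 term: 1/12 · (-1.60072e-06 − (-0.000457247)) = 3.79706e-05.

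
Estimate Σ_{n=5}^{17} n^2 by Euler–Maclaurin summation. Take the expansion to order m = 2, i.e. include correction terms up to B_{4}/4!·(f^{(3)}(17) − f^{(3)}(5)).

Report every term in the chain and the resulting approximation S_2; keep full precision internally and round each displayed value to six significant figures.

Integral: ∫_5^17 x^2 dx = 1596.00.
Boundary: ½(f(5) + f(17)) = ½(25.0000 + 289.000) = 157.000.
So far: 1753.00.
Order-1 term: 1/12 · (34.0000 − 10.0000) = 2.00000.
After k=1: 1755.00.
Order-2 term: −1/720 · (0.00000 − 0.00000) = 0.00000.

S_2 ≈ 1755.00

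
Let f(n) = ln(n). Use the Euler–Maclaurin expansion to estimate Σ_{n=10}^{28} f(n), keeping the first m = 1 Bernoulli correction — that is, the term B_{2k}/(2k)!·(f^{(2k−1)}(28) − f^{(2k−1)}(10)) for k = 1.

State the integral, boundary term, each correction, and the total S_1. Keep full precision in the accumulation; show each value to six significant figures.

∫_10^28 ln(x) dx evaluates to 52.2759.
½[f(10) + f(28)] = ½[2.30259 + 3.33220] = 2.81739.
Running total after boundary: 55.0933.
Order-1 term: 1/12 · (0.0357143 − 0.100000) = -0.00535714.

S_1 ≈ 55.0879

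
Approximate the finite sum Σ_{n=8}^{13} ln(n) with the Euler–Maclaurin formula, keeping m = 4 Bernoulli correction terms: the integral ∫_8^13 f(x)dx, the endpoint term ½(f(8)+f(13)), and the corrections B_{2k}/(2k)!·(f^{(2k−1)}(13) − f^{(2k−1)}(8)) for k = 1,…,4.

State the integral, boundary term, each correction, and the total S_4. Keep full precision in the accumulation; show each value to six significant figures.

∫_8^13 ln(x) dx evaluates to 11.7088.
½[f(8) + f(13)] = ½[2.07944 + 2.56495] = 2.32220.
Integral + boundary = 14.0310.
Order-1 term: 1/12 · (0.0769231 − 0.125000) = -0.00400641.
Partial sum through k=1: 14.0270.
Order-2 term: −1/720 · (0.000910332 − 0.00390625) = 4.16100e-06.
Partial sum through k=2: 14.0270.
Order-3 term: 1/30240 · (6.46390e-05 − 0.000732422) = -2.20828e-08.
Partial sum through k=3: 14.0270.
Order-4 term: −1/1209600 · (1.14744e-05 − 0.000343323) = 2.74346e-10.

S_4 ≈ 14.0270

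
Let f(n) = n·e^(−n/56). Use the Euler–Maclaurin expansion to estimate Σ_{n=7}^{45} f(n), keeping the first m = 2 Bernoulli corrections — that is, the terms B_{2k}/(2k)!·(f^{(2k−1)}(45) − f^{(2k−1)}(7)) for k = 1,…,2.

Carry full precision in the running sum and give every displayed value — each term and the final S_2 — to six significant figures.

∫_7^45 x·e^(−x/56) dx evaluates to 581.105.
½[f(7) + f(45)] = ½[6.17748 + 20.1477] = 13.1626.
Integral + boundary = 594.267.
k=1: B_{2}/(2)! × [f^{(1)}(45) − f^{(1)}(7)] = 1/12 × (0.0879464 − 0.772185) = -0.0570199.
Partial sum through k=1: 594.210.
k=2: B_{4}/(4)! × [f^{(3)}(45) − f^{(3)}(7)] = −1/720 × (0.000313584 − 0.000809049) = 6.88146e-07.

S_2 ≈ 594.210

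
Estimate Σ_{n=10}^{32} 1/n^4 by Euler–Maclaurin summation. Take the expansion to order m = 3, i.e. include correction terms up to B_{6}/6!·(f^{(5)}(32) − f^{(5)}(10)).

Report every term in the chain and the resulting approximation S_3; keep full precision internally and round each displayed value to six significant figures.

S_3 ≈ 0.000376945

∫_10^32 1/x^4 dx evaluates to 0.000323161.
½[f(10) + f(32)] = ½[0.000100000 + 9.53674e-07] = 5.04768e-05.
Integral + boundary = 0.000373638.
Correction k=1: B_{2}/2! · (f^{(1)}(32) − f^{(1)}(10)) = 1/12 · (-1.19209e-07 − (-4.00000e-05)) = 3.32340e-06.
Partial sum through k=1: 0.000376961.
Correction k=2: B_{4}/4! · (f^{(3)}(32) − f^{(3)}(10)) = −1/720 · (-3.49246e-09 − (-1.20000e-05)) = -1.66618e-08.
Partial sum through k=2: 0.000376944.
Correction k=3: B_{6}/6! · (f^{(5)}(32) − f^{(5)}(10)) = 1/30240 · (-1.90994e-10 − (-6.72000e-06)) = 2.22216e-10.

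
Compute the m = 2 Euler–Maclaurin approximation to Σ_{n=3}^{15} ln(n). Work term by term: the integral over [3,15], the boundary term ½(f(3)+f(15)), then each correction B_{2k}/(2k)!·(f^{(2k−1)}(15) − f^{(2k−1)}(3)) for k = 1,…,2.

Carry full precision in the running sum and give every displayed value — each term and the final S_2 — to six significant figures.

∫_3^15 ln(x) dx evaluates to 25.3249.
½[f(3) + f(15)] = ½[1.09861 + 2.70805] = 1.90333.
Running total after boundary: 27.2282.
Correction k=1: B_{2}/2! · (f^{(1)}(15) − f^{(1)}(3)) = 1/12 · (0.0666667 − 0.333333) = -0.0222222.
After k=1: 27.2060.
Correction k=2: B_{4}/4! · (f^{(3)}(15) − f^{(3)}(3)) = −1/720 · (0.000592593 − 0.0740741) = 0.000102058.

S_2 ≈ 27.2061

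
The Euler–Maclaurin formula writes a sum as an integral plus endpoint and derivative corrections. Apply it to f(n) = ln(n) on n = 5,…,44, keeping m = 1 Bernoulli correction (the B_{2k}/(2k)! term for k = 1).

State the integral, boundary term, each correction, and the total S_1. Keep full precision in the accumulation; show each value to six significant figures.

∫_5^44 ln(x) dx evaluates to 119.457.
Endpoint term: (f(5) + f(44))/2 = (1.60944 + 3.78419)/2 = 2.69681.
Integral + boundary = 122.154.
Correction k=1: B_{2}/2! · (f^{(1)}(44) − f^{(1)}(5)) = 1/12 · (0.0227273 − 0.200000) = -0.0147727.

S_1 ≈ 122.139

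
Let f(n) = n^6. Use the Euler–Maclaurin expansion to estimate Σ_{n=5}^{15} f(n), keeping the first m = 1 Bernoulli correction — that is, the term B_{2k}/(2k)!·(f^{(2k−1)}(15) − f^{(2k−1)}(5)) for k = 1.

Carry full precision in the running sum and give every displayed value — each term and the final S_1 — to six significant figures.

S_1 ≈ 3.04786e+07

The integral term ∫_5^15 x^6 dx = 2.43973e+07.
Boundary: ½(f(5) + f(15)) = ½(15625.0 + 1.13906e+07) = 5.70312e+06.
Integral + boundary = 3.01004e+07.
k=1: B_{2}/(2)! × [f^{(1)}(15) − f^{(1)}(5)] = 1/12 × (4.55625e+06 − 18750.0) = 378125.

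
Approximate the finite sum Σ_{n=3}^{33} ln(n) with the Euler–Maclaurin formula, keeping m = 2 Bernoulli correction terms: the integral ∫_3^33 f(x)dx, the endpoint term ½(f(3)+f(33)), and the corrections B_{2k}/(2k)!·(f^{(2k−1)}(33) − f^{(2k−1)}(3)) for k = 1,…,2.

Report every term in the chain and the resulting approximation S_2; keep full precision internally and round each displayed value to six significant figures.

Integral: ∫_3^33 ln(x) dx = 82.0889.
½[f(3) + f(33)] = ½[1.09861 + 3.49651] = 2.29756.
Running total after boundary: 84.3865.
Order-1 term: 1/12 · (0.0303030 − 0.333333) = -0.0252525.
Partial sum through k=1: 84.3612.
Order-2 term: −1/720 · (5.56529e-05 − 0.0740741) = 0.000102803.

S_2 ≈ 84.3613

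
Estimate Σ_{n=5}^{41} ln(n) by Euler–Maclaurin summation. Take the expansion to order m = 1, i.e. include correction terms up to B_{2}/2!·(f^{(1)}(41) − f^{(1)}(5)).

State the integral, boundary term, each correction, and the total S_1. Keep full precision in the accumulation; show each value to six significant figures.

∫_5^41 ln(x) dx evaluates to 108.209.
Boundary: ½(f(5) + f(41)) = ½(1.60944 + 3.71357) = 2.66150.
Integral + boundary = 110.871.
Correction k=1: B_{2}/2! · (f^{(1)}(41) − f^{(1)}(5)) = 1/12 · (0.0243902 − 0.200000) = -0.0146341.

S_1 ≈ 110.856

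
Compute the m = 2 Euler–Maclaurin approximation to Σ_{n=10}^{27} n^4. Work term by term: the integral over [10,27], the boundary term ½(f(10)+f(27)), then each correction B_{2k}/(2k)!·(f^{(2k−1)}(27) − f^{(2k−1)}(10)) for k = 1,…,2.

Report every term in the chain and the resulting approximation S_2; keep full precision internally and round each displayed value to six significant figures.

S_2 ≈ 3.12673e+06

∫_10^27 x^4 dx evaluates to 2.84978e+06.
Boundary: ½(f(10) + f(27)) = ½(10000.0 + 531441) = 270720.
Running total after boundary: 3.12050e+06.
k=1: B_{2}/(2)! × [f^{(1)}(27) − f^{(1)}(10)] = 1/12 × (78732.0 − 4000.00) = 6227.67.
After k=1: 3.12673e+06.
k=2: B_{4}/(4)! × [f^{(3)}(27) − f^{(3)}(10)] = −1/720 × (648.000 − 240.000) = -0.566667.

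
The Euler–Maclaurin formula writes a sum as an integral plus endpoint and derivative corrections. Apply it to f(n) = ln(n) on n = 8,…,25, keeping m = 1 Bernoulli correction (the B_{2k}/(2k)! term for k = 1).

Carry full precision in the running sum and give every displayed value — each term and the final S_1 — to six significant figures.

S_1 ≈ 49.4784

∫_8^25 ln(x) dx evaluates to 46.8364.
Endpoint term: (f(8) + f(25))/2 = (2.07944 + 3.21888)/2 = 2.64916.
So far: 49.4855.
Correction k=1: B_{2}/2! · (f^{(1)}(25) − f^{(1)}(8)) = 1/12 · (0.0400000 − 0.125000) = -0.00708333.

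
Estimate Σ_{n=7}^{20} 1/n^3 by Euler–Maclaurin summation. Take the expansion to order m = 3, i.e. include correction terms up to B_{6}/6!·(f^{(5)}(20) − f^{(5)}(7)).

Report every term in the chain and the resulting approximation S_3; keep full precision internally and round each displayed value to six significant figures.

S_3 ≈ 0.0105762

Integral: ∫_7^20 1/x^3 dx = 0.00895408.
Endpoint term: (f(7) + f(20))/2 = (0.00291545 + 0.000125000)/2 = 0.00152023.
Running total after boundary: 0.0104743.
Order-1 term: 1/12 · (-1.87500e-05 − (-0.00124948)) = 0.000102561.
After k=1: 0.0105769.
Order-2 term: −1/720 · (-9.37500e-07 − (-0.000509992)) = -7.07020e-07.
After k=2: 0.0105762.
Order-3 term: 1/30240 · (-9.84375e-08 − (-0.000437136)) = 1.44523e-08.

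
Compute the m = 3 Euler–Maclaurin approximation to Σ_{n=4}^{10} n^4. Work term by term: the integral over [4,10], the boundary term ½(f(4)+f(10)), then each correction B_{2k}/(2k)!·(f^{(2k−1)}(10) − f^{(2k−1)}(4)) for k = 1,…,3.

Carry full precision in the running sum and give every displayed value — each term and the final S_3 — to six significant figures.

∫_4^10 x^4 dx evaluates to 19795.2.
Endpoint term: (f(4) + f(10))/2 = (256.000 + 10000.0)/2 = 5128.00.
Integral + boundary = 24923.2.
Correction k=1: B_{2}/2! · (f^{(1)}(10) − f^{(1)}(4)) = 1/12 · (4000.00 − 256.000) = 312.000.
After k=1: 25235.2.
Correction k=2: B_{4}/4! · (f^{(3)}(10) − f^{(3)}(4)) = −1/720 · (240.000 − 96.0000) = -0.200000.
After k=2: 25235.0.
Correction k=3: B_{6}/6! · (f^{(5)}(10) − f^{(5)}(4)) = 1/30240 · (0.00000 − 0.00000) = 0.00000.

S_3 ≈ 25235.0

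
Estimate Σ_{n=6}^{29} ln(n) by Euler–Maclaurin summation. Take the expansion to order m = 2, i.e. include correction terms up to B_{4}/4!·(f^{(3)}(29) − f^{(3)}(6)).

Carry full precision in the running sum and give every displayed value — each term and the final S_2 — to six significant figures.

∫_6^29 ln(x) dx evaluates to 63.9010.
Endpoint term: (f(6) + f(29))/2 = (1.79176 + 3.36730)/2 = 2.57953.
Integral + boundary = 66.4805.
k=1: B_{2}/(2)! × [f^{(1)}(29) − f^{(1)}(6)] = 1/12 × (0.0344828 − 0.166667) = -0.0110153.
After k=1: 66.4695.
k=2: B_{4}/(4)! × [f^{(3)}(29) − f^{(3)}(6)] = −1/720 × (8.20042e-05 − 0.00925926) = 1.27462e-05.

S_2 ≈ 66.4695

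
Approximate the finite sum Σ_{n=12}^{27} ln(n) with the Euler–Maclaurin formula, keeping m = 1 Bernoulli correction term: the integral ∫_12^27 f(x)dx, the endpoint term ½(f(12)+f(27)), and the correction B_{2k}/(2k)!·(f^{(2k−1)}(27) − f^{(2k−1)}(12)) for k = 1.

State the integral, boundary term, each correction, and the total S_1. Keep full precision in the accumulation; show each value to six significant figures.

The integral term ∫_12^27 ln(x) dx = 44.1687.
½[f(12) + f(27)] = ½[2.48491 + 3.29584] = 2.89037.
So far: 47.0591.
Order-1 term: 1/12 · (0.0370370 − 0.0833333) = -0.00385802.

S_1 ≈ 47.0552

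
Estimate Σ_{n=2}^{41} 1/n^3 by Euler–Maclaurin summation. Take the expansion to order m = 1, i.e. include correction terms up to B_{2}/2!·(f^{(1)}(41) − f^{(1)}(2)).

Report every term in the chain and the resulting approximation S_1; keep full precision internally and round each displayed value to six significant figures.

S_1 ≈ 0.202835

∫_2^41 1/x^3 dx evaluates to 0.124703.
Boundary: ½(f(2) + f(41)) = ½(0.125000 + 1.45094e-05) = 0.0625073.
So far: 0.187210.
Order-1 term: 1/12 · (-1.06166e-06 − (-0.187500)) = 0.0156249.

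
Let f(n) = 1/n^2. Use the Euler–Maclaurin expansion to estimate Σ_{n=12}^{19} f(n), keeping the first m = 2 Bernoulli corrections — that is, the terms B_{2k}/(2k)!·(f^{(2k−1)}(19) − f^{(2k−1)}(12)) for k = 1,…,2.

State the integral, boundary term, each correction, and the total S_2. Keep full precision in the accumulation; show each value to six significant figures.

Integral: ∫_12^19 1/x^2 dx = 0.0307018.
½[f(12) + f(19)] = ½[0.00694444 + 0.00277008] = 0.00485726.
Running total after boundary: 0.0355590.
k=1: B_{2}/(2)! × [f^{(1)}(19) − f^{(1)}(12)] = 1/12 × (-0.000291588 − (-0.00115741)) = 7.21516e-05.
Partial sum through k=1: 0.0356312.
k=2: B_{4}/(4)! × [f^{(3)}(19) − f^{(3)}(12)] = −1/720 × (-9.69267e-06 − (-9.64506e-05)) = -1.20497e-07.

S_2 ≈ 0.0356310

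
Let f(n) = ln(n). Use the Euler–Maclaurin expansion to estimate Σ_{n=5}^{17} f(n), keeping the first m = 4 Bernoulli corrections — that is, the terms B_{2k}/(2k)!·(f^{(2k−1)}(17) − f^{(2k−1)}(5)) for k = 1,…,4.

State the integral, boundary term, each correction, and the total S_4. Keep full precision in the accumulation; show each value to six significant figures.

The integral term ∫_5^17 ln(x) dx = 28.1174.
Endpoint term: (f(5) + f(17))/2 = (1.60944 + 2.83321)/2 = 2.22133.
So far: 30.3388.
Order-1 term: 1/12 · (0.0588235 − 0.200000) = -0.0117647.
After k=1: 30.3270.
Order-2 term: −1/720 · (0.000407083 − 0.0160000) = 2.16568e-05.
After k=2: 30.3270.
Order-3 term: 1/30240 · (1.69031e-05 − 0.00768000) = -2.53409e-07.
After k=3: 30.3270.
Order-4 term: −1/1209600 · (1.75465e-06 − 0.00921600) = 7.61760e-09.

S_4 ≈ 30.3270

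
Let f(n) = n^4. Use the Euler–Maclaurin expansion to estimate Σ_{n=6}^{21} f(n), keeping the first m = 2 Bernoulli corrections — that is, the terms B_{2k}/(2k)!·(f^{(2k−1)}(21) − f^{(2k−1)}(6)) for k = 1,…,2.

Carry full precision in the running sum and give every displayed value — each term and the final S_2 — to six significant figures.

The integral term ∫_6^21 x^4 dx = 815265.
Endpoint term: (f(6) + f(21))/2 = (1296.00 + 194481)/2 = 97888.5.
Running total after boundary: 913154.
Correction k=1: B_{2}/2! · (f^{(1)}(21) − f^{(1)}(6)) = 1/12 · (37044.0 − 864.000) = 3015.00.
After k=1: 916168.
Correction k=2: B_{4}/4! · (f^{(3)}(21) − f^{(3)}(6)) = −1/720 · (504.000 − 144.000) = -0.500000.

S_2 ≈ 916168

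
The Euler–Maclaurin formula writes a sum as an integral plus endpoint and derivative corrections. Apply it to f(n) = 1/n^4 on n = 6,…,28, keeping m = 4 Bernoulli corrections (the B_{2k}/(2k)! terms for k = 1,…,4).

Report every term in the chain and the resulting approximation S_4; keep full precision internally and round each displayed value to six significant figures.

Integral: ∫_6^28 1/x^4 dx = 0.00152803.
Endpoint term: (f(6) + f(28))/2 = (0.000771605 + 1.62693e-06)/2 = 0.000386616.
So far: 0.00191464.
k=1: B_{2}/(2)! × [f^{(1)}(28) − f^{(1)}(6)] = 1/12 × (-2.32418e-07 − (-0.000514403)) = 4.28476e-05.
After k=1: 0.00195749.
k=2: B_{4}/(4)! × [f^{(3)}(28) − f^{(3)}(6)] = −1/720 × (-8.89355e-09 − (-0.000428669)) = -5.95362e-07.
After k=2: 0.00195689.
k=3: B_{6}/(6)! × [f^{(5)}(28) − f^{(5)}(6)] = 1/30240 × (-6.35253e-10 − (-0.000666819)) = 2.20509e-08.
After k=3: 0.00195692.
k=4: B_{8}/(8)! × [f^{(7)}(28) − f^{(7)}(6)] = −1/1209600 × (-7.29245e-11 − (-0.00166705)) = -1.37818e-09.

S_4 ≈ 0.00195691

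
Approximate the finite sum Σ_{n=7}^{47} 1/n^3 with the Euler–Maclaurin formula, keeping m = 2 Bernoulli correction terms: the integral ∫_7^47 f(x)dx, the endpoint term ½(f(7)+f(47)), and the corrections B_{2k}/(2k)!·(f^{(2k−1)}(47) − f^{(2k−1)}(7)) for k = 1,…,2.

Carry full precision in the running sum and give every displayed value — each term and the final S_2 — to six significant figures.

∫_7^47 1/x^3 dx evaluates to 0.00997773.
½[f(7) + f(47)] = ½[0.00291545 + 9.63178e-06] = 0.00146254.
Running total after boundary: 0.0114403.
Correction k=1: B_{2}/2! · (f^{(1)}(47) − f^{(1)}(7)) = 1/12 · (-6.14794e-07 − (-0.00124948)) = 0.000104072.
After k=1: 0.0115443.
Correction k=2: B_{4}/4! · (f^{(3)}(47) − f^{(3)}(7)) = −1/720 · (-5.56627e-09 − (-0.000509992)) = -7.08314e-07.

S_2 ≈ 0.0115436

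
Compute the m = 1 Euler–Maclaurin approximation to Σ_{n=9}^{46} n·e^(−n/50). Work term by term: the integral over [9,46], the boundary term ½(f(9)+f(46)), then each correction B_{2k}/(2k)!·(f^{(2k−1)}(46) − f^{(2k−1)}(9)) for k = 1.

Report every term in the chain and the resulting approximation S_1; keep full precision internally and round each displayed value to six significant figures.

S_1 ≈ 564.026

Integral: ∫_9^46 x·e^(−x/50) dx = 551.156.
Endpoint term: (f(9) + f(46))/2 = (7.51743 + 18.3319)/2 = 12.9247.
Running total after boundary: 564.080.
Order-1 term: 1/12 · (0.0318815 − 0.684922) = -0.0544200.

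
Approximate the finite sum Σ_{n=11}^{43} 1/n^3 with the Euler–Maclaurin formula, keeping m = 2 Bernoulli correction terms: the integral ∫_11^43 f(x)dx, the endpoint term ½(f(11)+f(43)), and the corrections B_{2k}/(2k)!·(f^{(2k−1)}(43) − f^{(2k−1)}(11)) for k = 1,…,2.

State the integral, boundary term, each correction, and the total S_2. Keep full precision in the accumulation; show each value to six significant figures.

Integral: ∫_11^43 1/x^3 dx = 0.00386181.
Endpoint term: (f(11) + f(43))/2 = (0.000751315 + 1.25775e-05)/2 = 0.000381946.
Integral + boundary = 0.00424376.
k=1: B_{2}/(2)! × [f^{(1)}(43) − f^{(1)}(11)] = 1/12 × (-8.77501e-07 − (-0.000204904)) = 1.70022e-05.
Partial sum through k=1: 0.00426076.
k=2: B_{4}/(4)! × [f^{(3)}(43) − f^{(3)}(11)] = −1/720 × (-9.49162e-09 − (-3.38684e-05)) = -4.70263e-08.

S_2 ≈ 0.00426072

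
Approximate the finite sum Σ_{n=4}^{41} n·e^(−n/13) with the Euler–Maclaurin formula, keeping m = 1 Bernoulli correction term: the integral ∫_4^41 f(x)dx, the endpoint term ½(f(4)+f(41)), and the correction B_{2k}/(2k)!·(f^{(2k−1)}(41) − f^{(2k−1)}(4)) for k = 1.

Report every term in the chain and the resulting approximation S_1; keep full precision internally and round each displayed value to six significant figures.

S_1 ≈ 134.795

Integral: ∫_4^41 x·e^(−x/13) dx = 132.500.
Endpoint term: (f(4) + f(41))/2 = (2.94057 + 1.75019)/2 = 2.34538.
Integral + boundary = 134.845.
k=1: B_{2}/(2)! × [f^{(1)}(41) − f^{(1)}(4)] = 1/12 × (-0.0919426 − 0.508944) = -0.0500739.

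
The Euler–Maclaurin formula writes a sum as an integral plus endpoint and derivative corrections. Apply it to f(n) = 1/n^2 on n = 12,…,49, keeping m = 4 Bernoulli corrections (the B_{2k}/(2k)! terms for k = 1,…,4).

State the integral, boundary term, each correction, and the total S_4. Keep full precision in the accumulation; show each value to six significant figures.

∫_12^49 1/x^2 dx evaluates to 0.0629252.
Boundary: ½(f(12) + f(49)) = ½(0.00694444 + 0.000416493) = 0.00368047.
So far: 0.0666056.
Order-1 term: 1/12 · (-1.69997e-05 − (-0.00115741)) = 9.50340e-05.
After k=1: 0.0667007.
Order-2 term: −1/720 · (-8.49632e-08 − (-9.64506e-05)) = -1.33841e-07.
After k=2: 0.0667005.
Order-3 term: 1/30240 · (-1.06160e-09 − (-2.00939e-05)) = 6.64445e-10.
After k=3: 0.0667005.
Order-4 term: −1/1209600 · (-2.47603e-11 − (-7.81429e-06)) = -6.46020e-12.

S_4 ≈ 0.0667005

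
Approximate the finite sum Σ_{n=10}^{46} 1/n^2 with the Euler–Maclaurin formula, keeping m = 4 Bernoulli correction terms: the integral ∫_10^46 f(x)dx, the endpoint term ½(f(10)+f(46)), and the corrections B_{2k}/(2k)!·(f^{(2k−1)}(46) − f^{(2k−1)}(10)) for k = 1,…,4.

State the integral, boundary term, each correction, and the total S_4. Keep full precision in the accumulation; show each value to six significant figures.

∫_10^46 1/x^2 dx evaluates to 0.0782609.
½[f(10) + f(46)] = ½[0.0100000 + 0.000472590] = 0.00523629.
Running total after boundary: 0.0834972.
Order-1 term: 1/12 · (-2.05474e-05 − (-0.00200000)) = 0.000164954.
Partial sum through k=1: 0.0836621.
Order-2 term: −1/720 · (-1.16526e-07 − (-0.000240000)) = -3.33171e-07.
Partial sum through k=2: 0.0836618.
Order-3 term: 1/30240 · (-1.65207e-09 − (-7.20000e-05)) = 2.38090e-09.
Partial sum through k=3: 0.0836618.
Order-4 term: −1/1209600 · (-4.37220e-11 − (-4.03200e-05)) = -3.33333e-11.

S_4 ≈ 0.0836618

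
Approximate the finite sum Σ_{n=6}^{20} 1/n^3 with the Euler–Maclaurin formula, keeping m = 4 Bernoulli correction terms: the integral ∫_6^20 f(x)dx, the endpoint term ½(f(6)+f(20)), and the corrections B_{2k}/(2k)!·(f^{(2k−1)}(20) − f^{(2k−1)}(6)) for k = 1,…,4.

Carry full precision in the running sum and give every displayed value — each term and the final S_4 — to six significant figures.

S_4 ≈ 0.0152058

Integral: ∫_6^20 1/x^3 dx = 0.0126389.
Endpoint term: (f(6) + f(20))/2 = (0.00462963 + 0.000125000)/2 = 0.00237731.
So far: 0.0150162.
k=1: B_{2}/(2)! × [f^{(1)}(20) − f^{(1)}(6)] = 1/12 × (-1.87500e-05 − (-0.00231481)) = 0.000191339.
Partial sum through k=1: 0.0152075.
k=2: B_{4}/(4)! × [f^{(3)}(20) − f^{(3)}(6)] = −1/720 × (-9.37500e-07 − (-0.00128601)) = -1.78482e-06.
Partial sum through k=2: 0.0152058.
k=3: B_{6}/(6)! × [f^{(5)}(20) − f^{(5)}(6)] = 1/30240 × (-9.84375e-08 − (-0.00150034)) = 4.96113e-08.
Partial sum through k=3: 0.0152058.
k=4: B_{8}/(8)! × [f^{(7)}(20) − f^{(7)}(6)] = −1/1209600 × (-1.77188e-08 − (-0.00300069)) = -2.48071e-09.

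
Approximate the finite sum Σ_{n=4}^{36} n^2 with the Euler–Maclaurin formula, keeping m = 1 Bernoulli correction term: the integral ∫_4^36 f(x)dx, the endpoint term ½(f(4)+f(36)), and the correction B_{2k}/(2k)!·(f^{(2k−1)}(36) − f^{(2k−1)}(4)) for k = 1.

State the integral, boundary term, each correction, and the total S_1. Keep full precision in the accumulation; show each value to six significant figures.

Integral: ∫_4^36 x^2 dx = 15530.7.
Boundary: ½(f(4) + f(36)) = ½(16.0000 + 1296.00) = 656.000.
Integral + boundary = 16186.7.
k=1: B_{2}/(2)! × [f^{(1)}(36) − f^{(1)}(4)] = 1/12 × (72.0000 − 8.00000) = 5.33333.

S_1 ≈ 16192.0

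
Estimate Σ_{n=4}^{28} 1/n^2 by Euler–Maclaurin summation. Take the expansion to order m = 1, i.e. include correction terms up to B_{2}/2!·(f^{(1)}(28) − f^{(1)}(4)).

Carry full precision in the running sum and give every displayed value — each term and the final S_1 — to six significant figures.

S_1 ≈ 0.248770

The integral term ∫_4^28 1/x^2 dx = 0.214286.
Boundary: ½(f(4) + f(28)) = ½(0.0625000 + 0.00127551) = 0.0318878.
So far: 0.246173.
Correction k=1: B_{2}/2! · (f^{(1)}(28) − f^{(1)}(4)) = 1/12 · (-9.11079e-05 − (-0.0312500)) = 0.00259657.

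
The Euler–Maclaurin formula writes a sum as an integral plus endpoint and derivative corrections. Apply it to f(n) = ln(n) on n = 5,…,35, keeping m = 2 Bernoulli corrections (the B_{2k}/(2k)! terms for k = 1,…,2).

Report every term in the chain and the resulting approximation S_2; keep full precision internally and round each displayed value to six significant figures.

∫_5^35 ln(x) dx evaluates to 86.3900.
Endpoint term: (f(5) + f(35))/2 = (1.60944 + 3.55535)/2 = 2.58239.
Running total after boundary: 88.9724.
k=1: B_{2}/(2)! × [f^{(1)}(35) − f^{(1)}(5)] = 1/12 × (0.0285714 − 0.200000) = -0.0142857.
After k=1: 88.9581.
k=2: B_{4}/(4)! × [f^{(3)}(35) − f^{(3)}(5)] = −1/720 × (4.66472e-05 − 0.0160000) = 2.21574e-05.

S_2 ≈ 88.9581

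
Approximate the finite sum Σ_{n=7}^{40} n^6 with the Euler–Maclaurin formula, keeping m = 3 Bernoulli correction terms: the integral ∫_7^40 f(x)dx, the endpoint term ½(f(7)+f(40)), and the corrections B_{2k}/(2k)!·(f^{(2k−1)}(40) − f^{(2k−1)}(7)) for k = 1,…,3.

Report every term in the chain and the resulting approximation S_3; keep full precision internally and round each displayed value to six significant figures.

∫_7^40 x^6 dx evaluates to 2.34056e+10.
Boundary: ½(f(7) + f(40)) = ½(117649 + 4.09600e+09) = 2.04806e+09.
So far: 2.54537e+10.
k=1: B_{2}/(2)! × [f^{(1)}(40) − f^{(1)}(7)] = 1/12 × (6.14400e+08 − 100842) = 5.11916e+07.
Partial sum through k=1: 2.55048e+10.
k=2: B_{4}/(4)! × [f^{(3)}(40) − f^{(3)}(7)] = −1/720 × (7.68000e+06 − 41160.0) = -10609.5.
Partial sum through k=2: 2.55048e+10.
k=3: B_{6}/(6)! × [f^{(5)}(40) − f^{(5)}(7)] = 1/30240 × (28800.0 − 5040.00) = 0.785714.

S_3 ≈ 2.55048e+10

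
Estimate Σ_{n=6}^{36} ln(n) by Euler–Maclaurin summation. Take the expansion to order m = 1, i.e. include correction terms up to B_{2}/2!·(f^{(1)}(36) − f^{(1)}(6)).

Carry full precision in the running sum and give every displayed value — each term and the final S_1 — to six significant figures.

Integral: ∫_6^36 ln(x) dx = 88.2561.
½[f(6) + f(36)] = ½[1.79176 + 3.58352] = 2.68764.
So far: 90.9438.
k=1: B_{2}/(2)! × [f^{(1)}(36) − f^{(1)}(6)] = 1/12 × (0.0277778 − 0.166667) = -0.0115741.

S_1 ≈ 90.9322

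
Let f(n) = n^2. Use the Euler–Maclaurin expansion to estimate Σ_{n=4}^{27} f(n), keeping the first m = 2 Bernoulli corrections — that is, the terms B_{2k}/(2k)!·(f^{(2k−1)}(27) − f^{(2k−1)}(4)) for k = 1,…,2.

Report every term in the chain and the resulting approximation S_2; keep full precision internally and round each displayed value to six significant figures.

S_2 ≈ 6916.00

The integral term ∫_4^27 x^2 dx = 6539.67.
½[f(4) + f(27)] = ½[16.0000 + 729.000] = 372.500.
Running total after boundary: 6912.17.
Correction k=1: B_{2}/2! · (f^{(1)}(27) − f^{(1)}(4)) = 1/12 · (54.0000 − 8.00000) = 3.83333.
Running total after k=1: 6916.00.
Correction k=2: B_{4}/4! · (f^{(3)}(27) − f^{(3)}(4)) = −1/720 · (0.00000 − 0.00000) = 0.00000.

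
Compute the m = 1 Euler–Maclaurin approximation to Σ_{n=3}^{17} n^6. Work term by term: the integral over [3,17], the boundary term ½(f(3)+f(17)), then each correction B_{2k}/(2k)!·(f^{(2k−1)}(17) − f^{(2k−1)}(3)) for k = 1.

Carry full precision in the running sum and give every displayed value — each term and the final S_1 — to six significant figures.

S_1 ≈ 7.13985e+07

∫_3^17 x^6 dx evaluates to 5.86195e+07.
Boundary: ½(f(3) + f(17)) = ½(729.000 + 2.41376e+07) = 1.20691e+07.
Running total after boundary: 7.06886e+07.
Order-1 term: 1/12 · (8.51914e+06 − 1458.00) = 709807.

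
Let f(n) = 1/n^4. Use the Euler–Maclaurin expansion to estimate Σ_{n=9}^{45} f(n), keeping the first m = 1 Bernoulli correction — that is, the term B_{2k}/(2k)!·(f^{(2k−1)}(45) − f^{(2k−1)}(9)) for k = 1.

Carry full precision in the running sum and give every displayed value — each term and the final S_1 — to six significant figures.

The integral term ∫_9^45 1/x^4 dx = 0.000453589.
Boundary: ½(f(9) + f(45)) = ½(0.000152416 + 2.43865e-07) = 7.63298e-05.
So far: 0.000529919.
k=1: B_{2}/(2)! × [f^{(1)}(45) − f^{(1)}(9)] = 1/12 × (-2.16769e-08 − (-6.77404e-05)) = 5.64322e-06.

S_1 ≈ 0.000535562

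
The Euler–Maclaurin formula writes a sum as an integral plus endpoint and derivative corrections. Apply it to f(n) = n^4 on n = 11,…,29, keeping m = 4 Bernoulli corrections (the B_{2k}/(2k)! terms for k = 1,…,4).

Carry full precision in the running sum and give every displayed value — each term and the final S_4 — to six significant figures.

∫_11^29 x^4 dx evaluates to 4.07002e+06.
½[f(11) + f(29)] = ½[14641.0 + 707281] = 360961.
So far: 4.43098e+06.
Correction k=1: B_{2}/2! · (f^{(1)}(29) − f^{(1)}(11)) = 1/12 · (97556.0 − 5324.00) = 7686.00.
After k=1: 4.43867e+06.
Correction k=2: B_{4}/4! · (f^{(3)}(29) − f^{(3)}(11)) = −1/720 · (696.000 − 264.000) = -0.600000.
After k=2: 4.43867e+06.
Correction k=3: B_{6}/6! · (f^{(5)}(29) − f^{(5)}(11)) = 1/30240 · (0.00000 − 0.00000) = 0.00000.
After k=3: 4.43867e+06.
Correction k=4: B_{8}/8! · (f^{(7)}(29) − f^{(7)}(11)) = −1/1209600 · (0.00000 − 0.00000) = 0.00000.

S_4 ≈ 4.43867e+06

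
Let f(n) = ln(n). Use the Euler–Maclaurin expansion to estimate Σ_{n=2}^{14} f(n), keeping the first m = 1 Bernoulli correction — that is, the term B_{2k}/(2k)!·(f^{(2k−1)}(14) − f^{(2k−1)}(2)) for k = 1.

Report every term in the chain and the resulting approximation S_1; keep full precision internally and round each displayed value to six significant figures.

S_1 ≈ 25.1909

The integral term ∫_2^14 ln(x) dx = 23.5605.
Boundary: ½(f(2) + f(14)) = ½(0.693147 + 2.63906) = 1.66610.
Running total after boundary: 25.2266.
Order-1 term: 1/12 · (0.0714286 − 0.500000) = -0.0357143.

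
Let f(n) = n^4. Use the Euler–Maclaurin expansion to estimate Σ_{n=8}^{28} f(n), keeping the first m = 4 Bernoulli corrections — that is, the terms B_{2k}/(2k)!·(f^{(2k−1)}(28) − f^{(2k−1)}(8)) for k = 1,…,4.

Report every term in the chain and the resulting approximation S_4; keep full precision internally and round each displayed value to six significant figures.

Integral: ∫_8^28 x^4 dx = 3.43552e+06.
Boundary: ½(f(8) + f(28)) = ½(4096.00 + 614656) = 309376.
Integral + boundary = 3.74490e+06.
Order-1 term: 1/12 · (87808.0 − 2048.00) = 7146.67.
After k=1: 3.75204e+06.
Order-2 term: −1/720 · (672.000 − 192.000) = -0.666667.
After k=2: 3.75204e+06.
Order-3 term: 1/30240 · (0.00000 − 0.00000) = 0.00000.
After k=3: 3.75204e+06.
Order-4 term: −1/1209600 · (0.00000 − 0.00000) = 0.00000.

S_4 ≈ 3.75204e+06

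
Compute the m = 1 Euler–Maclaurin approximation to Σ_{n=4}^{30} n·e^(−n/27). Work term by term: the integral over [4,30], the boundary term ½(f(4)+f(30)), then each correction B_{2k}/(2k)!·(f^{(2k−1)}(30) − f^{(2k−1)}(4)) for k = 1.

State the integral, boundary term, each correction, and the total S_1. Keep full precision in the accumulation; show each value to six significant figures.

∫_4^30 x·e^(−x/27) dx evaluates to 215.120.
½[f(4) + f(30)] = ½[3.44921 + 9.87579] = 6.66250.
Running total after boundary: 221.782.
Order-1 term: 1/12 · (-0.0365770 − 0.734555) = -0.0642610.

S_1 ≈ 221.718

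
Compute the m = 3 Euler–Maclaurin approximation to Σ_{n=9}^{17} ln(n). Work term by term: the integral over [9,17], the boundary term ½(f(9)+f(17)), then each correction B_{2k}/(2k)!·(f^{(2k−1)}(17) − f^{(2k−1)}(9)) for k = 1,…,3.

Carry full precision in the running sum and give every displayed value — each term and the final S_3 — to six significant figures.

S_3 ≈ 22.9005

The integral term ∫_9^17 ln(x) dx = 20.3896.
½[f(9) + f(17)] = ½[2.19722 + 2.83321] = 2.51522.
So far: 22.9048.
Correction k=1: B_{2}/2! · (f^{(1)}(17) − f^{(1)}(9)) = 1/12 · (0.0588235 − 0.111111) = -0.00435730.
After k=1: 22.9005.
Correction k=2: B_{4}/4! · (f^{(3)}(17) − f^{(3)}(9)) = −1/720 · (0.000407083 − 0.00274348) = 3.24500e-06.
After k=2: 22.9005.
Correction k=3: B_{6}/6! · (f^{(5)}(17) − f^{(5)}(9)) = 1/30240 · (1.69031e-05 − 0.000406442) = -1.28816e-08.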